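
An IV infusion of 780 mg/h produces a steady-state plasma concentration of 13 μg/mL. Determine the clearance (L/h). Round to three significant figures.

60.0 L/h

At steady state, infusion rate = CL × Css, so CL = rate / Css.
CL = 780 / 13 = 60.00 L/h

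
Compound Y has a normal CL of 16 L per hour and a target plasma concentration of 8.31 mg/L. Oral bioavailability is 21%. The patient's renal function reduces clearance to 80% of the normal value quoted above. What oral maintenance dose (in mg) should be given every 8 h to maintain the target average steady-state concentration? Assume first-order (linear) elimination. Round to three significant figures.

4050 mg

Patient clearance = 0.8 × 16.00 = 12.80 L/h
D = CL × Css × τ / F = 12.80 × 8.31 × 8 / 0.21 = 4052 mg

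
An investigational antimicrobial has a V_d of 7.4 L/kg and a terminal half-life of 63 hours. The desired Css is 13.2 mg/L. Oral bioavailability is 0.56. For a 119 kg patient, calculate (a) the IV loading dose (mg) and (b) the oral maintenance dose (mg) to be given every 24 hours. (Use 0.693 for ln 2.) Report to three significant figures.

Total Vd = 7.4 × 119 = 880.6 L
LD = Vd × C = 880.6 × 13.2 = 11620 mg
CL = 0.693 × Vd / t½ = 0.693 × 880.6 / 63 = 9.687 L/h
D = CL × Css × τ / F = 9.687 × 13.2 × 24 / 0.56 = 5480 mg

(a) 11600 mg; (b) 5480 mg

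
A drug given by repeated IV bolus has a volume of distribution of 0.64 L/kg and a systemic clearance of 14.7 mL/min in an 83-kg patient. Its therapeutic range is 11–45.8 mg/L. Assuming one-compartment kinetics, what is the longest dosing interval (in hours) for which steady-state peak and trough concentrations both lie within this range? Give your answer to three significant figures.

85.9 h

Vd(total) = 83 kg × 0.64 L/kg = 53.12 L
Convert clearance: 14.7 mL/min × 60 min/h ÷ 1000 mL/L = 0.8820 L/h
k = CL / Vd = 0.8820 / 53.12 = 0.01660 h⁻¹
Between IV bolus doses, concentration decays as C = C₀·e^(−kτ), so C_peak/C_trough = e^(kτ).
τ_max = ln(C_peak/C_trough) / k = ln(45.8/11) / 0.01660 = 1.426 / 0.01660 = 85.90 h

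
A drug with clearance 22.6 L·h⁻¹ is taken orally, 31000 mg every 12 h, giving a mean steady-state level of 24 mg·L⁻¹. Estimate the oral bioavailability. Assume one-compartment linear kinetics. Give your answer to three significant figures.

0.210

F·D/τ = CL·Css at steady state → F = CL·Css·τ / D.
F = 22.6 × 24 × 12 / 31000 = 0.210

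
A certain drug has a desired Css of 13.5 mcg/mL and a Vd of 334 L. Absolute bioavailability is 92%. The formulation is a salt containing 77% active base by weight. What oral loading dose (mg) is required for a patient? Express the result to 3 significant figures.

6370 mg

LD = Vd × C / F / S = 334.0 × 13.50 / 0.92 / 0.77 = 6365 mg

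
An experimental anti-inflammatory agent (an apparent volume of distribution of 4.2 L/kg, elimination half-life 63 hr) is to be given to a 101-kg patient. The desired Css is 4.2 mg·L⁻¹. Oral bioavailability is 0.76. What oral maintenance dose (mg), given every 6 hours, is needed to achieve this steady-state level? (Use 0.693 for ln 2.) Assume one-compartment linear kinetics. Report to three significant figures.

155 mg

Vd = 4.2 L/kg × 101 kg = 424.2 L
CL = ln 2 · Vd / t½ = 0.693 × 424.2 / 63 = 4.666 L/h
D = CL × Css × τ / F = 4.666 × 4.2 × 6 / 0.76 = 154.7 mg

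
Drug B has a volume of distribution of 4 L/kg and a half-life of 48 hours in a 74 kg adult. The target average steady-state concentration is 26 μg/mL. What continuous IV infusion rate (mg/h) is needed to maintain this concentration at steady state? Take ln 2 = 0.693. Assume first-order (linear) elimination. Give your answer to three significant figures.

111 mg/h

Vd(total) = 74 kg × 4 L/kg = 296.0 L
CL = 0.693 × Vd / t½ = 0.693 × 296.0 / 48 = 4.274 L/h
Infusion rate = CL × Css = 4.274 × 26 = 111.1 mg/h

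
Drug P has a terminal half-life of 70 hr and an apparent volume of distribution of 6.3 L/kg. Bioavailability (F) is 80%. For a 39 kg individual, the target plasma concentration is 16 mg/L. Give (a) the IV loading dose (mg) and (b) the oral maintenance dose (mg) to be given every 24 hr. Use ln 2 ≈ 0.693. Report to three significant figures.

Total Vd = 6.3 × 39 = 245.7 L
LD = Vd × C = 245.7 × 16 = 3931 mg
CL = 0.693 × Vd / t½ = 0.693 × 245.7 / 70 = 2.432 L/h
D = CL × Css × τ / F = 2.432 × 16 × 24 / 0.8 = 1167 mg

(a) 3930 mg; (b) 1170 mg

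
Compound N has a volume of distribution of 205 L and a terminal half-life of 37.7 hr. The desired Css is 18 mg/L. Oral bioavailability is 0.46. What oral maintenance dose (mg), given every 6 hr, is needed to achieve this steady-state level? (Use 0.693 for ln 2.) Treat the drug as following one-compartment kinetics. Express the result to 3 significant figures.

CL = ln 2 · Vd / t½ = 0.693 × 205.0 / 37.7 = 3.768 L/h
D = CL × Css × τ / F = 3.768 × 18 × 6 / 0.46 = 884.7 mg

885 mg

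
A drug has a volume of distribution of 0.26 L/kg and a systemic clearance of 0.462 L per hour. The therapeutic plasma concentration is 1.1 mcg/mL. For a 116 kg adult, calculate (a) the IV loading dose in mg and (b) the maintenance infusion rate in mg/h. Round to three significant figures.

Vd = 0.26 L/kg × 116 kg = 30.16 L
LD = Vd · C_target = 30.16 × 1.1 = 33.18 mg
Maintenance: replace elimination → rate = CL × Css = 0.4620 × 1.1 = 0.5082 mg/h

(a) 33.2 mg; (b) 0.508 mg/h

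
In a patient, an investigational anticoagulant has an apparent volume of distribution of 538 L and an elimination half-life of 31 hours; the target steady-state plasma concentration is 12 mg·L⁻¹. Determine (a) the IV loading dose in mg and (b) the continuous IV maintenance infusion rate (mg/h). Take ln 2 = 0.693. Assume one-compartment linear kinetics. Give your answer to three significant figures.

LD = Vd × C = 538.0 × 12 = 6456 mg
CL = 0.693 × Vd / t½ = 0.693 × 538.0 / 31 = 12.03 L/h
Infusion rate = CL × Css = 12.03 × 12 = 144.4 mg/h

(a) 6460 mg; (b) 144 mg/h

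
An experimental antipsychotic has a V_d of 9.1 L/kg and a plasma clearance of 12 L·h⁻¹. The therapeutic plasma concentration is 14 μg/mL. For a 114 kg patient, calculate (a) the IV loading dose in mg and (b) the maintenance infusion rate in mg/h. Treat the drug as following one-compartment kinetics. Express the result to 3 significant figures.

(a) 14500 mg; (b) 168 mg/h

Vd = 9.1 L/kg × 114 kg = 1037 L
Loading dose = Vd × C = 1037 × 14 = 14520 mg
Infusion rate = 12.00 L/h × 14 mg/L = 168.0 mg/h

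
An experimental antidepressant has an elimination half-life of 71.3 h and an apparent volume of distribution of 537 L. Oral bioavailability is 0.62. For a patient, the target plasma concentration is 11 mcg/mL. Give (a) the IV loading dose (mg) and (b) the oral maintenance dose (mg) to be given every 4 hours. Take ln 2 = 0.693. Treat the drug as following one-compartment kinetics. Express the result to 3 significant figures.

(a) 5910 mg; (b) 370 mg

LD = Vd × C = 537.0 × 11 = 5907 mg
CL = 0.693 × Vd / t½ = 0.693 × 537.0 / 71.3 = 5.219 L/h
D = CL × Css × τ / F = 5.219 × 11 × 4 / 0.62 = 370.4 mg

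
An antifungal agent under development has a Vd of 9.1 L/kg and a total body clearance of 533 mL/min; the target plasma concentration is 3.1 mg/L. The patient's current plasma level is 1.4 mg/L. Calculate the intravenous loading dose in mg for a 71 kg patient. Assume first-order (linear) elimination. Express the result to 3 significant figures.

1100 mg

Vd(total) = 71 kg × 9.1 L/kg = 646.1 L
Concentration deficit ΔC = 3.1 − 1.4 = 1.700 mg/L
LD = Vd × ΔC = 646.1 × 1.700 = 1098 mg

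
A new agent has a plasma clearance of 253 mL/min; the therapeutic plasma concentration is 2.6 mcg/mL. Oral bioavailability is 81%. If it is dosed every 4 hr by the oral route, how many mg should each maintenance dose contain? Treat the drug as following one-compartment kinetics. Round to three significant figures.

195 mg

CL = 253 mL/min × 60/1000 = 15.18 L/h
D = CL × Css × τ / F = 15.18 × 2.6 × 4 / 0.81 = 194.9 mg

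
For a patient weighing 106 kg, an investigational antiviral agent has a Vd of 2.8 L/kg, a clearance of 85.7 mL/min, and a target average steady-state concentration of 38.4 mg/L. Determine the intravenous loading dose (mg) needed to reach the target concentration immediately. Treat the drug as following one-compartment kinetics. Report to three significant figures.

11400 mg

Vd = 2.8 L/kg × 106 kg = 296.8 L
LD = Vd × C = 296.8 × 38.40 = 11400 mg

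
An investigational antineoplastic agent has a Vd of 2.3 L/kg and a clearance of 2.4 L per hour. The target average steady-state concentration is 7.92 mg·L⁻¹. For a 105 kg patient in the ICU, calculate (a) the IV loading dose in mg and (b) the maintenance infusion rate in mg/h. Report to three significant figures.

(a) 1910 mg; (b) 19.0 mg/h

Total Vd = 2.3 × 105 = 241.5 L
LD = Vd · C_target = 241.5 × 7.92 = 1913 mg
Maintenance: replace elimination → rate = CL × Css = 2.400 × 7.92 = 19.01 mg/h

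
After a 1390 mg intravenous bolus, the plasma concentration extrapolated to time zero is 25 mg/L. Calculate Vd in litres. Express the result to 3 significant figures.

55.6 L

Immediately after an IV bolus, C₀ = Dose / Vd, so Vd = Dose / C₀.
Vd = 1390 / 25 = 55.60 L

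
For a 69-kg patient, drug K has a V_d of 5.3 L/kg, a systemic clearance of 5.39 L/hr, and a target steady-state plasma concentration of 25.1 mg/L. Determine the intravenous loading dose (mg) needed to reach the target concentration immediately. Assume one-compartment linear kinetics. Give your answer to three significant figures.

9180 mg

Total Vd = 5.3 × 69 = 365.7 L
LD = Vd × C = 365.7 × 25.10 = 9179 mg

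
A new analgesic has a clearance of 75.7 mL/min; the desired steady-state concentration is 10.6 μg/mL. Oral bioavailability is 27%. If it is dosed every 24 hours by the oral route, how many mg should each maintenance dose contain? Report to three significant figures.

CL = 75.7 mL/min × 60/1000 = 4.542 L/h
D = CL × Css × τ / F = 4.542 × 10.6 × 24 / 0.27 = 4280 mg

4280 mg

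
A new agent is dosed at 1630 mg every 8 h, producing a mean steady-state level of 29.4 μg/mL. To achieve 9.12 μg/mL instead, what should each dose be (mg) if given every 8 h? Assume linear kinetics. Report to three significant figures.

506 mg

With linear kinetics, Css is proportional to dose rate (D/τ) at fixed clearance.
D₂ = D₁ × (Css,target / Css,current) = 1630 × 9.12/29.4 = 505.6 mg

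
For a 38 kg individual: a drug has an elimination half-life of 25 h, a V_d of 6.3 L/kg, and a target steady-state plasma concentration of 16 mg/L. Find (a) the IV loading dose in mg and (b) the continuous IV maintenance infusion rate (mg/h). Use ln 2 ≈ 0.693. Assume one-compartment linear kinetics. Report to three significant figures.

Vd(total) = 38 kg × 6.3 L/kg = 239.4 L
LD = Vd × C = 239.4 × 16 = 3830 mg
CL = 0.693 × Vd / t½ = 0.693 × 239.4 / 25 = 6.636 L/h
Infusion rate = CL × Css = 6.636 × 16 = 106.2 mg/h

(a) 3830 mg; (b) 106 mg/h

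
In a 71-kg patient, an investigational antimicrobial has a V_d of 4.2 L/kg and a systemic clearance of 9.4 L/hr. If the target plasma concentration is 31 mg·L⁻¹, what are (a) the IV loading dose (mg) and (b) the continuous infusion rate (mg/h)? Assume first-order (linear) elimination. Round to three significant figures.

Total Vd = 4.2 × 71 = 298.2 L
Loading dose = Vd × C = 298.2 × 31 = 9244 mg
Maintenance infusion rate = CL × Css = 9.400 × 31 = 291.4 mg/h

(a) 9240 mg; (b) 291 mg/h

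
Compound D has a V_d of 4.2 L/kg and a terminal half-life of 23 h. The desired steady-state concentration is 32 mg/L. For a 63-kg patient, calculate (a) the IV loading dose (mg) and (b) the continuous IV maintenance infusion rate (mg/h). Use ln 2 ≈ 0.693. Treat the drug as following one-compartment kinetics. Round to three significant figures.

Total Vd = 4.2 × 63 = 264.6 L
LD = Vd × C = 264.6 × 32 = 8467 mg
CL = 0.693 × Vd / t½ = 0.693 × 264.6 / 23 = 7.973 L/h
Infusion rate = CL × Css = 7.973 × 32 = 255.1 mg/h

(a) 8470 mg; (b) 255 mg/h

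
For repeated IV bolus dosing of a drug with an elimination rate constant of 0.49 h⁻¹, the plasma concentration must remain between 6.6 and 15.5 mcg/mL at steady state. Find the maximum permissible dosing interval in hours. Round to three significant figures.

Between IV bolus doses, concentration decays as C = C₀·e^(−kτ), so C_peak/C_trough = e^(kτ).
τ_max = ln(C_peak/C_trough) / k = ln(15.5/6.6) / 0.4900 = 0.8538 / 0.4900 = 1.742 h

1.74 h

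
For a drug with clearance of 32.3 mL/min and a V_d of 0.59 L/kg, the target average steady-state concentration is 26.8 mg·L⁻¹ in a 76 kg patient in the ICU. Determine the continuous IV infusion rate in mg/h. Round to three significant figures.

51.9 mg/h

CL = 32.3 mL/min × 60/1000 = 1.938 L/h
R₀ = 1.938 × 26.8 = 51.94 mg/h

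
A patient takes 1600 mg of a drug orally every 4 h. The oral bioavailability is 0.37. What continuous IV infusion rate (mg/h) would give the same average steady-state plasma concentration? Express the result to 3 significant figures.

148 mg/h

Equivalent systemic input: infusion rate = F·D/τ.
Rate = 0.37 × 1600 / 4 = 148.0 mg/h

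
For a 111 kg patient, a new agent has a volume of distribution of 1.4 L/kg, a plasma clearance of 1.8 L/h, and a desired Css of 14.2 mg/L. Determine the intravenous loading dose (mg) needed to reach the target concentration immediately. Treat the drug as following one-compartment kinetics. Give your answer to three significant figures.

2210 mg

Total Vd = 1.4 × 111 = 155.4 L
Loading dose depends on Vd (not clearance): it fills the distribution volume.
LD = Vd × C = 155.4 × 14.20 = 2207 mg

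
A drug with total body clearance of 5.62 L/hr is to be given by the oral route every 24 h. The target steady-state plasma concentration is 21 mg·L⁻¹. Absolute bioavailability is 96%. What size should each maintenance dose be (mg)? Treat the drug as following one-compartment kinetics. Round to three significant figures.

D = CL × Css × τ / F = 5.620 × 21 × 24 / 0.96 = 2951 mg

2950 mg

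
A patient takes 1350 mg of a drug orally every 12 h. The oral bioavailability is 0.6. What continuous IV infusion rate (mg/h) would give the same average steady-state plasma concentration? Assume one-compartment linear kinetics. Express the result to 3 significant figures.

67.5 mg/h

Equivalent systemic input: infusion rate = F·D/τ.
Rate = 0.6 × 1350 / 12 = 67.50 mg/h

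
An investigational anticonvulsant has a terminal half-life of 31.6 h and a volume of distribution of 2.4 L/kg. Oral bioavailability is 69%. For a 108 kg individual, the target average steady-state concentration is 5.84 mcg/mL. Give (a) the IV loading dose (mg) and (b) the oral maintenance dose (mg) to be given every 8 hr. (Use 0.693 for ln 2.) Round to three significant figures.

(a) 1510 mg; (b) 385 mg

Total Vd = 2.4 × 108 = 259.2 L
LD = Vd × C = 259.2 × 5.84 = 1514 mg
CL = 0.693 × Vd / t½ = 0.693 × 259.2 / 31.6 = 5.684 L/h
D = CL × Css × τ / F = 5.684 × 5.84 × 8 / 0.69 = 384.9 mg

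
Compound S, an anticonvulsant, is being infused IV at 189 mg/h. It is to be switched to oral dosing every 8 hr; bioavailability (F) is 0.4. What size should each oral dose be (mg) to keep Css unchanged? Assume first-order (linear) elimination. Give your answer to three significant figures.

3780 mg

To maintain the same Css, the systemic dosing rate must be unchanged: F·D/τ = infusion rate.
D = rate × τ / F = 189 × 8 / 0.4 = 3780 mg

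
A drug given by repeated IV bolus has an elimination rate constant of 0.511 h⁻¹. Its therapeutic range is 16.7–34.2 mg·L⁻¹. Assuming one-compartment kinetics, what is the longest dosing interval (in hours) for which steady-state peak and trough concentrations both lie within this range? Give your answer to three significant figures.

Between IV bolus doses, concentration decays as C = C₀·e^(−kτ), so C_peak/C_trough = e^(kτ).
τ_max = ln(C_peak/C_trough) / k = ln(34.2/16.7) / 0.5110 = 0.7168 / 0.5110 = 1.403 h

1.40 h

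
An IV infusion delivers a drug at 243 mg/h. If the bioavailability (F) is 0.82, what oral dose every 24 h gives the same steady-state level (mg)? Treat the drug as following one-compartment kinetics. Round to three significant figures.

7110 mg

To maintain the same Css, the systemic dosing rate must be unchanged: F·D/τ = infusion rate.
D = rate × τ / F = 243 × 24 / 0.82 = 7112 mg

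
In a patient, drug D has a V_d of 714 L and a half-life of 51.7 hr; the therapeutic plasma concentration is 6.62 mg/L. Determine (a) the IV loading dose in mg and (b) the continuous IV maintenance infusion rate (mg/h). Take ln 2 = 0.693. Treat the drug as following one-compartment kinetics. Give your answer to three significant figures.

(a) 4730 mg; (b) 63.4 mg/h

LD = Vd × C = 714.0 × 6.62 = 4727 mg
CL = 0.693 × Vd / t½ = 0.693 × 714.0 / 51.7 = 9.571 L/h
Infusion rate = CL × Css = 9.571 × 6.62 = 63.36 mg/h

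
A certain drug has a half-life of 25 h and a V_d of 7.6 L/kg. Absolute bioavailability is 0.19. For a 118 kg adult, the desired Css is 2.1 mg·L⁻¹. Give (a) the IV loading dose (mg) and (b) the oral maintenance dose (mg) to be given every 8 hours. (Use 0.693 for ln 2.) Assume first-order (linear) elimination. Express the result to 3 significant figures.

(a) 1880 mg; (b) 2200 mg

Vd = 7.6 L/kg × 118 kg = 896.8 L
LD = Vd × C = 896.8 × 2.1 = 1883 mg
CL = 0.693 × Vd / t½ = 0.693 × 896.8 / 25 = 24.86 L/h
D = CL × Css × τ / F = 24.86 × 2.1 × 8 / 0.19 = 2198 mg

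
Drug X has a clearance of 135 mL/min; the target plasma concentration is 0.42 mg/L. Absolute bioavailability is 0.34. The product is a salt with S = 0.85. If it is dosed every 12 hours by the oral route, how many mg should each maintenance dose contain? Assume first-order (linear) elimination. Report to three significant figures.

141 mg

Convert clearance: 135 mL/min × 60 min/h ÷ 1000 mL/L = 8.100 L/h
D = CL × Css × τ / F / S = 8.100 × 0.42 × 12 / 0.34 / 0.85 = 141.3 mg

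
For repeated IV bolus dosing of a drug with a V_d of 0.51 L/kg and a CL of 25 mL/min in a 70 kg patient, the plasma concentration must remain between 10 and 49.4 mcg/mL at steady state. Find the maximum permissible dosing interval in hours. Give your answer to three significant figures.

38.0 h

Vd = 0.51 L/kg × 70 kg = 35.70 L
CL = 25 mL/min = 25 × 0.06 = 1.500 L/h
k = CL / Vd = 1.500 / 35.70 = 0.04202 h⁻¹
Between IV bolus doses, concentration decays as C = C₀·e^(−kτ), so C_peak/C_trough = e^(kτ).
τ_max = ln(C_peak/C_trough) / k = ln(49.4/10) / 0.04202 = 1.597 / 0.04202 = 38.01 h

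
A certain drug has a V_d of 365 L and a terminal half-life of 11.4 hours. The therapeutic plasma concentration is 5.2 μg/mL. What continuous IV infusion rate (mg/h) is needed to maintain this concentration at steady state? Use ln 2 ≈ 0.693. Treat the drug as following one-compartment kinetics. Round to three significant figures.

115 mg/h

k = 0.693/11.4 = 0.06079 h⁻¹, so CL = k·Vd = 0.06079 × 365.0 = 22.19 L/h
Infusion rate = CL × Css = 22.19 × 5.2 = 115.4 mg/h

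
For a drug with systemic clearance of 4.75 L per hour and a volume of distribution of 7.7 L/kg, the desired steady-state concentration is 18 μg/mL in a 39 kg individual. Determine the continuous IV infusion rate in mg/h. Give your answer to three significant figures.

85.5 mg/h

R₀ = 4.750 × 18 = 85.50 mg/h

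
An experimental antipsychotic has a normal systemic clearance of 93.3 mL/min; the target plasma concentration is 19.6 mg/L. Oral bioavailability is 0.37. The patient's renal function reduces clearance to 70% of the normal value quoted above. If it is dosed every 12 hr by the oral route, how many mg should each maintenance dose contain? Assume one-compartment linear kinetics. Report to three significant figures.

2490 mg

Convert clearance: 93.3 mL/min × 60 min/h ÷ 1000 mL/L = 5.598 L/h
Patient clearance = 0.7 × 5.598 = 3.919 L/h
D = CL × Css × τ / F = 3.919 × 19.6 × 12 / 0.37 = 2491 mg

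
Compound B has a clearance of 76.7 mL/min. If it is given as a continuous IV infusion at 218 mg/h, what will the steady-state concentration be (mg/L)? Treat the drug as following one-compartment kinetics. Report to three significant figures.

47.4 mg/L

Convert clearance: 76.7 mL/min × 60 min/h ÷ 1000 mL/L = 4.602 L/h
Css = rate / CL = 218 / 4.602 = 47.37 mg/L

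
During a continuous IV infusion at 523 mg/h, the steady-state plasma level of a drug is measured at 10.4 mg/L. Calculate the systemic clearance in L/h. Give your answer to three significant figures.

At steady state, infusion rate = CL × Css, so CL = rate / Css.
CL = 523 / 10.4 = 50.29 L/h

50.3 L/h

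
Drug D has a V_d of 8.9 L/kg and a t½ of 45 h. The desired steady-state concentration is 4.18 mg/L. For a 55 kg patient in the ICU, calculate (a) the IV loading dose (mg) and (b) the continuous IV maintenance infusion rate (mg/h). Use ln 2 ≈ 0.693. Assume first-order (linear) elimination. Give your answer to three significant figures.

Vd(total) = 55 kg × 8.9 L/kg = 489.5 L
LD = Vd × C = 489.5 × 4.18 = 2046 mg
CL = 0.693 × Vd / t½ = 0.693 × 489.5 / 45 = 7.538 L/h
Infusion rate = CL × Css = 7.538 × 4.18 = 31.51 mg/h

(a) 2050 mg; (b) 31.5 mg/h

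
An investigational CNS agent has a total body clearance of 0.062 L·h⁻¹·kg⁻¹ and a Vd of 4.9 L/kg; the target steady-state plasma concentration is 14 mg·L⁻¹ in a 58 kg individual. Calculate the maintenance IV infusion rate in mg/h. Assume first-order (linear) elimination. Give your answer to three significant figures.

CL = 0.062 L·h⁻¹·kg⁻¹ × 58 kg = 3.596 L/h
Rate = CL × Css = 3.596 × 14 = 50.34 mg/h

50.3 mg/h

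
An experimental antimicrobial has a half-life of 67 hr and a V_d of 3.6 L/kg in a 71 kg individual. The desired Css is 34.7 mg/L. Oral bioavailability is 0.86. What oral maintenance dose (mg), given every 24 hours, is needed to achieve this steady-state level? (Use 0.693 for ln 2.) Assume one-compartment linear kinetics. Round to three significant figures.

Vd(total) = 71 kg × 3.6 L/kg = 255.6 L
k = 0.693/67 = 0.01034 h⁻¹, so CL = k·Vd = 0.01034 × 255.6 = 2.643 L/h
D = CL × Css × τ / F = 2.643 × 34.7 × 24 / 0.86 = 2559 mg

2560 mg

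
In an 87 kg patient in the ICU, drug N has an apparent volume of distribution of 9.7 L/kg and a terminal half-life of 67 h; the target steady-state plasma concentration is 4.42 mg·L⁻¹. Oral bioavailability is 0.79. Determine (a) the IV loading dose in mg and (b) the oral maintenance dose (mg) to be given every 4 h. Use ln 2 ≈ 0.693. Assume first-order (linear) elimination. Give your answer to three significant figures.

Vd(total) = 87 kg × 9.7 L/kg = 843.9 L
LD = Vd × C = 843.9 × 4.42 = 3730 mg
CL = 0.693 × Vd / t½ = 0.693 × 843.9 / 67 = 8.729 L/h
D = CL × Css × τ / F = 8.729 × 4.42 × 4 / 0.79 = 195.4 mg

(a) 3730 mg; (b) 195 mg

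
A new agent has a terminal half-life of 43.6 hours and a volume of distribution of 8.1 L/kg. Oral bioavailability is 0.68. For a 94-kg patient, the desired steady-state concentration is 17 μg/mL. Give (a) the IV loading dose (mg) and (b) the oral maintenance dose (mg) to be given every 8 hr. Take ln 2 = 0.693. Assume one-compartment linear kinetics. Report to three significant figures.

Vd = 8.1 L/kg × 94 kg = 761.4 L
LD = Vd × C = 761.4 × 17 = 12940 mg
CL = 0.693 × Vd / t½ = 0.693 × 761.4 / 43.6 = 12.10 L/h
D = CL × Css × τ / F = 12.10 × 17 × 8 / 0.68 = 2420 mg

(a) 12900 mg; (b) 2420 mg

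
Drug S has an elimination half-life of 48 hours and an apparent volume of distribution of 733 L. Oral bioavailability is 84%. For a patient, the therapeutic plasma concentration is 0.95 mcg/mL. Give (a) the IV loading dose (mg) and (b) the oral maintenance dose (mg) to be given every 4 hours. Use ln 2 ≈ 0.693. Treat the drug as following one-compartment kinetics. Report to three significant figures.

LD = Vd × C = 733.0 × 0.95 = 696.4 mg
CL = 0.693 × Vd / t½ = 0.693 × 733.0 / 48 = 10.58 L/h
D = CL × Css × τ / F = 10.58 × 0.95 × 4 / 0.84 = 47.86 mg

(a) 696 mg; (b) 47.9 mg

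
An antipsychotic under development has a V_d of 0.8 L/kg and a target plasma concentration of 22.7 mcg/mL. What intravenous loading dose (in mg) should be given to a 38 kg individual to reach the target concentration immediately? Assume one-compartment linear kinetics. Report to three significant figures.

690 mg

Vd = 0.8 L/kg × 38 kg = 30.40 L
LD = Vd × C = 30.40 × 22.70 = 690.1 mg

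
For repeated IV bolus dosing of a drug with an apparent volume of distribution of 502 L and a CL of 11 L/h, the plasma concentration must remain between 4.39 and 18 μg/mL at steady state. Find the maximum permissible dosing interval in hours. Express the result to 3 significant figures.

k = CL / Vd = 11.00 / 502.0 = 0.02191 h⁻¹
Between IV bolus doses, concentration decays as C = C₀·e^(−kτ), so C_peak/C_trough = e^(kτ).
τ_max = ln(C_peak/C_trough) / k = ln(18/4.39) / 0.02191 = 1.411 / 0.02191 = 64.40 h

64.4 h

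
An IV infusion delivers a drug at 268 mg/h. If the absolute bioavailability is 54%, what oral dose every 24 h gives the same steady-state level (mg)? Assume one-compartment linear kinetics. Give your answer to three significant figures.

11900 mg

To maintain the same Css, the systemic dosing rate must be unchanged: F·D/τ = infusion rate.
D = rate × τ / F = 268 × 24 / 0.54 = 11910 mg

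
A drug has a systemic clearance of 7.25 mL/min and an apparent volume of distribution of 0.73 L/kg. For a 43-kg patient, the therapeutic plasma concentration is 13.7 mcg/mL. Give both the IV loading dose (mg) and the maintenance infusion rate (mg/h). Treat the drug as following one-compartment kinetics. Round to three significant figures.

Total Vd = 0.73 × 43 = 31.39 L
LD = Vd · C_target = 31.39 × 13.7 = 430.0 mg
CL = 7.25 mL/min = 7.25 × 0.06 = 0.4350 L/h
Maintenance infusion rate = CL × Css = 0.4350 × 13.7 = 5.960 mg/h

(a) 430 mg; (b) 5.96 mg/h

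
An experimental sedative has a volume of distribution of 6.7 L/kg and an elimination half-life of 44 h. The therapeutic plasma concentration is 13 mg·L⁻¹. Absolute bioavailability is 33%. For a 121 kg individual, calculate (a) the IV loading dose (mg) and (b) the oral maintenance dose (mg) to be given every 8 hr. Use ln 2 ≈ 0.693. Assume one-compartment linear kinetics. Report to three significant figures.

Vd(total) = 121 kg × 6.7 L/kg = 810.7 L
LD = Vd × C = 810.7 × 13 = 10540 mg
CL = 0.693 × Vd / t½ = 0.693 × 810.7 / 44 = 12.77 L/h
D = CL × Css × τ / F = 12.77 × 13 × 8 / 0.33 = 4024 mg

(a) 10500 mg; (b) 4020 mg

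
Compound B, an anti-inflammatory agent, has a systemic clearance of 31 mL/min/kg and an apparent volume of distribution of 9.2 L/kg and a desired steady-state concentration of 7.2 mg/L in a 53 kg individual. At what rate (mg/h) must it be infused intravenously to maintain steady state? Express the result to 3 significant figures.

710 mg/h

CL = 31 mL/min/kg × 53 kg = 1643 mL/min = 1643 × 60/1000 = 98.58 L/h
Infusion rate = CL · Css = 98.58 L/h × 7.2 mg/L = 709.8 mg/h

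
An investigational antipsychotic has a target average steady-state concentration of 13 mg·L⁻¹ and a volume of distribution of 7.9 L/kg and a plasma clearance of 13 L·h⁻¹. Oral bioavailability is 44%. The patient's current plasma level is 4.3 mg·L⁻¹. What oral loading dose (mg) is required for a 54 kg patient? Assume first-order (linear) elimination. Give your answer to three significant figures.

Total Vd = 7.9 × 54 = 426.6 L
The loading dose fills Vd to the target concentration; clearance is irrelevant here.
Concentration deficit ΔC = 13 − 4.3 = 8.700 mg/L
LD = Vd × ΔC / F = 426.6 × 8.700 / 0.44 = 8435 mg

8440 mg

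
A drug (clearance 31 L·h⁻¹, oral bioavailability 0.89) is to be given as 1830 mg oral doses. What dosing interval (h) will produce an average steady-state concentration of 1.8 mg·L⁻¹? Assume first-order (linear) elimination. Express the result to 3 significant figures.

F·D/τ = CL·Css → τ = F·D / (CL·Css).
τ = 0.89 × 1830 / (31 × 1.8) = 29.19 h

29.2 h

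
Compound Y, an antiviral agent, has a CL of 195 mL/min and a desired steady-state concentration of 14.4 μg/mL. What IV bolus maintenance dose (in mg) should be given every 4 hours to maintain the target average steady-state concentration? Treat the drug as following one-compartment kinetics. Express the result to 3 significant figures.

CL = 195 mL/min × 60/1000 = 11.70 L/h
D = CL × Css × τ = 11.70 × 14.4 × 4 = 673.9 mg

674 mg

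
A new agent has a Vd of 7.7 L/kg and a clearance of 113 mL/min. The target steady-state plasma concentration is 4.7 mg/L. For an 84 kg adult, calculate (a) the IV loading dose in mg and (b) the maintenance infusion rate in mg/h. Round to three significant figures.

Vd = 7.7 L/kg × 84 kg = 646.8 L
Loading: fill Vd to C_target → 646.8 L × 4.7 mg/L = 3040 mg
Convert clearance: 113 mL/min × 60 min/h ÷ 1000 mL/L = 6.780 L/h
Infusion rate = 6.780 L/h × 4.7 mg/L = 31.87 mg/h

(a) 3040 mg; (b) 31.9 mg/h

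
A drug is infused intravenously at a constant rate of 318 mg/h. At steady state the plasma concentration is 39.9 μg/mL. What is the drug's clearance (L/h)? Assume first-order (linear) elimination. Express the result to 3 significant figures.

At steady state, infusion rate = CL × Css, so CL = rate / Css.
CL = 318 / 39.9 = 7.970 L/h

7.97 L/h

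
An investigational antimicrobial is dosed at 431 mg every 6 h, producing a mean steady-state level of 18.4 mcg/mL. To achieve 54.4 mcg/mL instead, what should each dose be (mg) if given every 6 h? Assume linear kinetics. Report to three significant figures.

For first-order elimination, Css ∝ F·D/(CL·τ); F and CL are unchanged, so Css ∝ D/τ.
D₂ = D₁ × (Css,target / Css,current) = 431 × 54.4/18.4 = 1274 mg

1270 mg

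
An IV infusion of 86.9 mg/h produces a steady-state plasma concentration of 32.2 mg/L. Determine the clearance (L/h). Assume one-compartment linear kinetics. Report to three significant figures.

At steady state, infusion rate = CL × Css, so CL = rate / Css.
CL = 86.9 / 32.2 = 2.699 L/h

2.70 L/h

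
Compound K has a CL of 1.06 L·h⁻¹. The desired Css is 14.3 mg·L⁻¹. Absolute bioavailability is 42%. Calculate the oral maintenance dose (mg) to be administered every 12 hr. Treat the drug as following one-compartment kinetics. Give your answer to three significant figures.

433 mg

D = CL × Css × τ / F = 1.060 × 14.3 × 12 / 0.42 = 433.1 mg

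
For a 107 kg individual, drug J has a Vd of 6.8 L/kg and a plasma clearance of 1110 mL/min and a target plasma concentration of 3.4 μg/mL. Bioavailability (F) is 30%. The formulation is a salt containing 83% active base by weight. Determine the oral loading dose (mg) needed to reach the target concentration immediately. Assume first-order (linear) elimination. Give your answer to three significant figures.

Total Vd = 6.8 × 107 = 727.6 L
The loading dose fills Vd to the target concentration; clearance is irrelevant here.
LD = Vd × C / F / S = 727.6 × 3.400 / 0.3 / 0.83 = 9935 mg

9940 mg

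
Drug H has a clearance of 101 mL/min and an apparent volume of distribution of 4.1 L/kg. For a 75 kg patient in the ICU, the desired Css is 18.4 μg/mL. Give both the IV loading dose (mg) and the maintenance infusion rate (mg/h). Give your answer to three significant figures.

(a) 5660 mg; (b) 112 mg/h

Total Vd = 4.1 × 75 = 307.5 L
Loading dose = Vd × C = 307.5 × 18.4 = 5658 mg
CL = 101 mL/min = 101 × 0.06 = 6.060 L/h
Maintenance: replace elimination → rate = CL × Css = 6.060 × 18.4 = 111.5 mg/h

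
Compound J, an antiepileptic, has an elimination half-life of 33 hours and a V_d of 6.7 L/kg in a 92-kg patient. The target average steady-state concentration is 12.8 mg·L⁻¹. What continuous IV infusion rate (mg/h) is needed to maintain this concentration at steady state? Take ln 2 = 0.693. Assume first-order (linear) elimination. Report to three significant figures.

Vd = 6.7 L/kg × 92 kg = 616.4 L
CL = ln 2 · Vd / t½ = 0.693 × 616.4 / 33 = 12.94 L/h
Infusion rate = CL × Css = 12.94 × 12.8 = 165.6 mg/h

166 mg/h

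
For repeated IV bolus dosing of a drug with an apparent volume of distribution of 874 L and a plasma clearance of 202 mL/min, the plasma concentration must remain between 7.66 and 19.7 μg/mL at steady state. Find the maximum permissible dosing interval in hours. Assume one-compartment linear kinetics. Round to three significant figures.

Convert clearance: 202 mL/min × 60 min/h ÷ 1000 mL/L = 12.12 L/h
k = CL / Vd = 12.12 / 874.0 = 0.01387 h⁻¹
Between IV bolus doses, concentration decays as C = C₀·e^(−kτ), so C_peak/C_trough = e^(kτ).
τ_max = ln(C_peak/C_trough) / k = ln(19.7/7.66) / 0.01387 = 0.9446 / 0.01387 = 68.10 h

68.1 h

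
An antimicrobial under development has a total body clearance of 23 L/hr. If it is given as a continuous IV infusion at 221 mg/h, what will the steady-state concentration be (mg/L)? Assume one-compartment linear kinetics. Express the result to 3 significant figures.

9.61 mg/L

Css = rate / CL = 221 / 23.00 = 9.609 mg/L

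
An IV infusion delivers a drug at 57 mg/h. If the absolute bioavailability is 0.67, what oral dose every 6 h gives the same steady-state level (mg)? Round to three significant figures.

To maintain the same Css, the systemic dosing rate must be unchanged: F·D/τ = infusion rate.
D = rate × τ / F = 57 × 6 / 0.67 = 510.4 mg

510 mg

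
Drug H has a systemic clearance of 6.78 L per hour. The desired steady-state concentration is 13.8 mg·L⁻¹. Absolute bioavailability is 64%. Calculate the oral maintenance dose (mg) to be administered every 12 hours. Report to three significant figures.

D = CL × Css × τ / F = 6.780 × 13.8 × 12 / 0.64 = 1754 mg

1750 mg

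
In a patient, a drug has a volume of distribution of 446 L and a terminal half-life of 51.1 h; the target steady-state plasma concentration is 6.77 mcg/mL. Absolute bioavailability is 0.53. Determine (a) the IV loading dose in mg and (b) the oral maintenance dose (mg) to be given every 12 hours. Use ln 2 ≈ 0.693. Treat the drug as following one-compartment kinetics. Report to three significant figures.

(a) 3020 mg; (b) 927 mg

LD = Vd × C = 446.0 × 6.77 = 3019 mg
CL = 0.693 × Vd / t½ = 0.693 × 446.0 / 51.1 = 6.048 L/h
D = CL × Css × τ / F = 6.048 × 6.77 × 12 / 0.53 = 927.1 mg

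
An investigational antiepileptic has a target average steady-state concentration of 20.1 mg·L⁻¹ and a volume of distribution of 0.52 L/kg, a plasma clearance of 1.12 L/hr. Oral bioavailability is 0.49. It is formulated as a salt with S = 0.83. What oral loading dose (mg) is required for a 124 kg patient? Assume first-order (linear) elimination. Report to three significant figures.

3190 mg

Vd(total) = 124 kg × 0.52 L/kg = 64.48 L
LD = Vd × C / F / S = 64.48 × 20.10 / 0.49 / 0.83 = 3187 mg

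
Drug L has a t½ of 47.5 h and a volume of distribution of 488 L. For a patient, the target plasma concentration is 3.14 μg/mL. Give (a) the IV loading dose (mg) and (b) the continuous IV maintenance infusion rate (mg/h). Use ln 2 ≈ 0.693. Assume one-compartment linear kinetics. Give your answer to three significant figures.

(a) 1530 mg; (b) 22.4 mg/h

LD = Vd × C = 488.0 × 3.14 = 1532 mg
CL = 0.693 × Vd / t½ = 0.693 × 488.0 / 47.5 = 7.120 L/h
Infusion rate = CL × Css = 7.120 × 3.14 = 22.36 mg/h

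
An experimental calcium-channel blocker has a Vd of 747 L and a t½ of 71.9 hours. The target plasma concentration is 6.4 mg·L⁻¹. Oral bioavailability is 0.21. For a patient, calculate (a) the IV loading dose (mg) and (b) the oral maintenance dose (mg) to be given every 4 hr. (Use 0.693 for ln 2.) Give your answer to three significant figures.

LD = Vd × C = 747.0 × 6.4 = 4781 mg
CL = 0.693 × Vd / t½ = 0.693 × 747.0 / 71.9 = 7.200 L/h
D = CL × Css × τ / F = 7.200 × 6.4 × 4 / 0.21 = 877.7 mg

(a) 4780 mg; (b) 878 mg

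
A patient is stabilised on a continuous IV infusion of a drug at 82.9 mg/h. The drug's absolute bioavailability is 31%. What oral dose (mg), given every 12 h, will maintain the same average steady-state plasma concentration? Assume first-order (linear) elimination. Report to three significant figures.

3210 mg

To maintain the same Css, the systemic dosing rate must be unchanged: F·D/τ = infusion rate.
D = rate × τ / F = 82.9 × 12 / 0.31 = 3209 mg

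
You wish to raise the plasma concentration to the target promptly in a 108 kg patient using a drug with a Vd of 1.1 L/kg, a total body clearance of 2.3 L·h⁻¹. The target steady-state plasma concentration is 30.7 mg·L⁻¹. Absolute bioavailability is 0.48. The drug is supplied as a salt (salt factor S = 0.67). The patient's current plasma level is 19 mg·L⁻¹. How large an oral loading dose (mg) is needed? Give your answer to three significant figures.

Total Vd = 1.1 × 108 = 118.8 L
Concentration deficit ΔC = 30.7 − 19 = 11.70 mg/L
LD = Vd × ΔC / F / S = 118.8 × 11.70 / 0.48 / 0.67 = 4322 mg

4320 mg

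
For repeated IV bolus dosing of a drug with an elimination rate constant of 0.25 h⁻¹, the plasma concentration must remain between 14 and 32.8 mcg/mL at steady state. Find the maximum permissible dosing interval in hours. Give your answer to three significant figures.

Between IV bolus doses, concentration decays as C = C₀·e^(−kτ), so C_peak/C_trough = e^(kτ).
τ_max = ln(C_peak/C_trough) / k = ln(32.8/14) / 0.2500 = 0.8514 / 0.2500 = 3.406 h

3.41 h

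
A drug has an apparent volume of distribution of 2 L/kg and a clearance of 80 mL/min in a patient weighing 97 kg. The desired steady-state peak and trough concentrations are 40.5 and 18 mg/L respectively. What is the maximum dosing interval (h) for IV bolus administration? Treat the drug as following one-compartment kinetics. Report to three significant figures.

Vd = 2 L/kg × 97 kg = 194.0 L
CL = 80 mL/min = 80 × 0.06 = 4.800 L/h
k = CL / Vd = 4.800 / 194.0 = 0.02474 h⁻¹
Between IV bolus doses, concentration decays as C = C₀·e^(−kτ), so C_peak/C_trough = e^(kτ).
τ_max = ln(C_peak/C_trough) / k = ln(40.5/18) / 0.02474 = 0.8109 / 0.02474 = 32.78 h

32.8 h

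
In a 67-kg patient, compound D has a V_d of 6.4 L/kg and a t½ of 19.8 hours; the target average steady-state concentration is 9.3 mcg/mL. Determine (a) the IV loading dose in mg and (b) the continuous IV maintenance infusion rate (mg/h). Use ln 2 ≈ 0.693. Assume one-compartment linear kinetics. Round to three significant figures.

(a) 3990 mg; (b) 140 mg/h

Vd(total) = 67 kg × 6.4 L/kg = 428.8 L
LD = Vd × C = 428.8 × 9.3 = 3988 mg
CL = 0.693 × Vd / t½ = 0.693 × 428.8 / 19.8 = 15.01 L/h
Infusion rate = CL × Css = 15.01 × 9.3 = 139.6 mg/h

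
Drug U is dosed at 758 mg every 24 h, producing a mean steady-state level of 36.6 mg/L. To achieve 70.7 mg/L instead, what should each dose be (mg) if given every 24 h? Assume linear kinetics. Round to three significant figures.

With linear kinetics, Css is proportional to dose rate (D/τ) at fixed clearance.
D₂ = D₁ × (Css,target / Css,current) = 758 × 70.7/36.6 = 1464 mg

1460 mg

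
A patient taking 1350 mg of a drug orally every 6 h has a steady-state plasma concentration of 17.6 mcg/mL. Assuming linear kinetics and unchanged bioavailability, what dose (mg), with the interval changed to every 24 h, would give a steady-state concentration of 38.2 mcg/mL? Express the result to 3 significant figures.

For first-order elimination, Css ∝ F·D/(CL·τ); F and CL are unchanged, so Css ∝ D/τ.
D₂ = D₁ × (Css,target / Css,current) × (τ₂/τ₁) = 1350 × (38.2/17.6) × (24/6) = 11720 mg

11700 mg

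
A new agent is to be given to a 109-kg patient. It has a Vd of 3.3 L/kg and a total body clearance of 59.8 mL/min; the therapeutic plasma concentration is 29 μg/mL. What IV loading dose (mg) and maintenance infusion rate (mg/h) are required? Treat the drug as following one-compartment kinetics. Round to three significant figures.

Vd = 3.3 L/kg × 109 kg = 359.7 L
Loading dose = Vd × C = 359.7 × 29 = 10430 mg
CL = 59.8 mL/min × 60/1000 = 3.588 L/h
Infusion rate = 3.588 L/h × 29 mg/L = 104.1 mg/h

(a) 10400 mg; (b) 104 mg/h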